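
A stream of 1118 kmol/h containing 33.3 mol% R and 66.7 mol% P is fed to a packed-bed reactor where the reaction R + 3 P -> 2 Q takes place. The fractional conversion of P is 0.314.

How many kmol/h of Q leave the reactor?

P reacted = 0.314 × 745.7 = 234.2 kmol/h; ν_P = −3, so ξ = 234.2/3 = 78.05 kmol/h.
Outlet amounts (n = n₀ + ν ξ):
  R: 372.3 − 1(78.05) = 294.2
  P: 745.7 − 3(78.05) = 511.6
  Q: 0 + 2(78.05) = 156.1

156 kmol/h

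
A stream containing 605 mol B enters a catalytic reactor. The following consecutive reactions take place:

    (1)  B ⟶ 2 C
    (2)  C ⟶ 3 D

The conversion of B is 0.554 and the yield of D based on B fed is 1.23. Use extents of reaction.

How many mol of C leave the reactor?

422 mol

Conversion of B: B consumed = 1ξ₁ = 0.554 × 605 → ξ₁ = 335.2 mol.
Yield of D: 3ξ₂ / 605 = 1.23 → ξ₂ = 248 mol.
Outlet amounts (n = n₀ + Σ ν·ξ):
  B: 605 − 1(335.2) = 269.8
  C: 0 + 2(335.2) − 1(248) = 422.3
  D: 0 + 3(248) = 744.1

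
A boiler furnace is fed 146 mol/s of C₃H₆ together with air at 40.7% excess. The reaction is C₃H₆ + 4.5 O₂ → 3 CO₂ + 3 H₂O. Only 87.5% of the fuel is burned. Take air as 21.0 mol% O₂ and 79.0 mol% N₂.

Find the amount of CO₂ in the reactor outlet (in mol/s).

383 mol/s

Stoichiometric O₂ = 4.5 × 146 = 657 mol/s; O₂ fed = 657 × 1.407 = 924.4 mol/s.
N₂ fed = 924.4 × 79/21 = 3478 mol/s.
Fuel reacted = 0.875 × 146 → ξ = 127.8 mol/s.
Outlet (n = n₀ + ν ξ):
  C₃H₆: 146 − 1(127.8) = 18.25
  O₂: 924.4 − 4.5(127.8) = 349.5
  N₂: 3478 (inert)
  CO₂: 0 + 3(127.8) = 383.2
  H₂O: 0 + 3(127.8) = 383.2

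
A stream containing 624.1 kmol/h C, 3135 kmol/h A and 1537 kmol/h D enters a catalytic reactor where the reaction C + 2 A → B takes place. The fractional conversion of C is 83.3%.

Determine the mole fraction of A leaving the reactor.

0.492

C reacted = 0.833 × 624.1 = 519.9 kmol/h; ν_C = −1, so ξ = 519.9/1 = 519.9 kmol/h.
Outlet amounts (n = n₀ + ν ξ):
  C: 624.1 − 1(519.9) = 104.2
  A: 3135 − 2(519.9) = 2095
  B: 0 + 1(519.9) = 519.9
  D: 1537 (inert)
Total out = 4256 kmol/h; y_A = 2095 / 4256 = 0.4923.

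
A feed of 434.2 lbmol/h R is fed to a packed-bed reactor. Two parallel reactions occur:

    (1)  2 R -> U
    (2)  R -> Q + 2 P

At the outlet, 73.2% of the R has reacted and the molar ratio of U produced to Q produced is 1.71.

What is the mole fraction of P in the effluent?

Conversion of R: R consumed = 0.732 × 434.2 = 317.8 lbmol/h = 2ξ₁ + 1ξ₂.
Selectivity: 1ξ₁ / (1ξ₂) = 1.71 → ξ₁ = 1.71 ξ₂.
Substitute: (2·1.71 + 1) ξ₂ = 317.8 → ξ₂ = 71.91 lbmol/h, ξ₁ = 123 lbmol/h.
Outlet amounts (n = n₀ + Σ ν·ξ):
  R: 434.2 − 2(123) − 1(71.91) = 116.4
  U: 0 + 1(123) = 123
  Q: 0 + 1(71.91) = 71.91
  P: 0 + 2(71.91) = 143.8
Total out = 455.1 lbmol/h; y_P = 143.8 / 455.1 = 0.316.

0.316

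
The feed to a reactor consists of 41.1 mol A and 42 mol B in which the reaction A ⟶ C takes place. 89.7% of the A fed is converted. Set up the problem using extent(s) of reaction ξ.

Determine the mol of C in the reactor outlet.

36.9 mol

A reacted = 0.897 × 41.1 = 36.87 mol; ν_A = −1, so ξ = 36.87/1 = 36.87 mol.
Outlet amounts (n = n₀ + ν ξ):
  A: 41.1 − 1(36.87) = 4.233
  C: 0 + 1(36.87) = 36.87
  B: 42 (inert)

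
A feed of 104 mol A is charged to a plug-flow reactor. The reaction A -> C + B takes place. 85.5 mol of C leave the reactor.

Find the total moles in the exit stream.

For C: n = n₀ + 1ξ → 85.5 = 0 + 1ξ, giving ξ = 85.5 mol.
Outlet amounts (n = n₀ + ν ξ):
  A: 104 − 1(85.5) = 18.5
  C: 0 + 1(85.5) = 85.5
  B: 0 + 1(85.5) = 85.5
Total out = 18.5 + 85.5 + 85.5 = 189.5 mol.

190 mol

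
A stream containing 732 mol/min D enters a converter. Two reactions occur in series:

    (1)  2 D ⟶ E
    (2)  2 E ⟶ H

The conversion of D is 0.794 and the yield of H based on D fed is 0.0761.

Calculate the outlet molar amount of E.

Conversion of D: D consumed = 2ξ₁ = 0.794 × 732 → ξ₁ = 290.6 mol/min.
Yield of H: 1ξ₂ / 732 = 0.0761 → ξ₂ = 55.71 mol/min.
Outlet amounts (n = n₀ + Σ ν·ξ):
  D: 732 − 2(290.6) = 150.8
  E: 0 + 1(290.6) − 2(55.71) = 179.2
  H: 0 + 1(55.71) = 55.71

179 mol/min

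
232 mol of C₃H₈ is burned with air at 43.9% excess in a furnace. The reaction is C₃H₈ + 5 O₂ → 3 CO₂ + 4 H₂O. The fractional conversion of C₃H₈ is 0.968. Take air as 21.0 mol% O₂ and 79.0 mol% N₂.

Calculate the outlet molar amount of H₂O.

Stoichiometric O₂ = 5 × 232 = 1160 mol; O₂ fed = 1160 × 1.439 = 1669 mol.
N₂ fed = 1669 × 79/21 = 6280 mol.
Fuel reacted = 0.968 × 232 → ξ = 224.6 mol.
Outlet (n = n₀ + ν ξ):
  C₃H₈: 232 − 1(224.6) = 7.424
  O₂: 1669 − 5(224.6) = 546.4
  N₂: 6280 (inert)
  CO₂: 0 + 3(224.6) = 673.7
  H₂O: 0 + 4(224.6) = 898.3

898 mol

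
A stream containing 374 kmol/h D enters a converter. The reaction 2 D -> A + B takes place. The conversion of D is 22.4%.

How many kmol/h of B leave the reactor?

41.9 kmol/h

D reacted = 0.224 × 374 = 83.78 kmol/h; ν_D = −2, so ξ = 83.78/2 = 41.89 kmol/h.
Outlet amounts (n = n₀ + ν ξ):
  D: 374 − 2(41.89) = 290.2
  A: 0 + 1(41.89) = 41.89
  B: 0 + 1(41.89) = 41.89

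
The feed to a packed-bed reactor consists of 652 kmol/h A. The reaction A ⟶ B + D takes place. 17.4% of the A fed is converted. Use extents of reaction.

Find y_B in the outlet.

A reacted = 0.174 × 652 = 113.4 kmol/h; ν_A = −1, so ξ = 113.4/1 = 113.4 kmol/h.
Outlet amounts (n = n₀ + ν ξ):
  A: 652 − 1(113.4) = 538.6
  B: 0 + 1(113.4) = 113.4
  D: 0 + 1(113.4) = 113.4
Total out = 765.4 kmol/h; y_B = 113.4 / 765.4 = 0.1482.

0.148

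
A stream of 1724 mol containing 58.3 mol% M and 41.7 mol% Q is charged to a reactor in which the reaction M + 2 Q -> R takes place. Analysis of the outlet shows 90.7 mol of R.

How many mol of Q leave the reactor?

538 mol

For R: n = n₀ + 1ξ → 90.7 = 0 + 1ξ, giving ξ = 90.7 mol.
Outlet amounts (n = n₀ + ν ξ):
  M: 1005 − 1(90.7) = 914.4
  Q: 718.9 − 2(90.7) = 537.5
  R: 0 + 1(90.7) = 90.7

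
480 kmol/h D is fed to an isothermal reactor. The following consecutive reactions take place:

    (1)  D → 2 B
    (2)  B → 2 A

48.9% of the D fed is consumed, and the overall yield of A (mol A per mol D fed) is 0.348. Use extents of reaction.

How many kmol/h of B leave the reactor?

Conversion of D: D consumed = 1ξ₁ = 0.489 × 480 → ξ₁ = 234.7 kmol/h.
Yield of A: 2ξ₂ / 480 = 0.348 → ξ₂ = 83.52 kmol/h.
Outlet amounts (n = n₀ + Σ ν·ξ):
  D: 480 − 1(234.7) = 245.3
  B: 0 + 2(234.7) − 1(83.52) = 385.9
  A: 0 + 2(83.52) = 167

386 kmol/h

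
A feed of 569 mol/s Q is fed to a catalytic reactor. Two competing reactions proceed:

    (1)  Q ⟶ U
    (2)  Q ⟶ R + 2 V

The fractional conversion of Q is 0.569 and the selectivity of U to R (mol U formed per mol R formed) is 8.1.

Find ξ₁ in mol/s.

Conversion of Q: Q consumed = 0.569 × 569 = 323.8 mol/s = 1ξ₁ + 1ξ₂.
Selectivity: 1ξ₁ / (1ξ₂) = 8.1 → ξ₁ = 8.1 ξ₂.
Substitute: (1·8.1 + 1) ξ₂ = 323.8 → ξ₂ = 35.58 mol/s, ξ₁ = 288.2 mol/s.
Outlet amounts (n = n₀ + Σ ν·ξ):
  Q: 569 − 1(288.2) − 1(35.58) = 245.2
  U: 0 + 1(288.2) = 288.2
  R: 0 + 1(35.58) = 35.58
  V: 0 + 2(35.58) = 71.16

ξ₁ = 288 mol/s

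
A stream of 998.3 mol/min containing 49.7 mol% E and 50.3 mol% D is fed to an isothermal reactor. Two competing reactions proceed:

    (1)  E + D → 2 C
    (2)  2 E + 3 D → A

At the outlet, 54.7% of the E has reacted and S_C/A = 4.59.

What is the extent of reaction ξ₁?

ξ₁ = 145 mol/min

Conversion of E: E consumed = 0.547 × 496.2 = 271.4 mol/min = 1ξ₁ + 2ξ₂.
Selectivity: 2ξ₁ / (1ξ₂) = 4.59 → ξ₁ = 2.295 ξ₂.
Substitute: (1·2.295 + 2) ξ₂ = 271.4 → ξ₂ = 63.19 mol/min, ξ₁ = 145 mol/min.
Outlet amounts (n = n₀ + Σ ν·ξ):
  E: 496.2 − 1(145) − 2(63.19) = 224.8
  D: 502.1 − 1(145) − 3(63.19) = 167.6
  C: 0 + 2(145) = 290
  A: 0 + 1(63.19) = 63.19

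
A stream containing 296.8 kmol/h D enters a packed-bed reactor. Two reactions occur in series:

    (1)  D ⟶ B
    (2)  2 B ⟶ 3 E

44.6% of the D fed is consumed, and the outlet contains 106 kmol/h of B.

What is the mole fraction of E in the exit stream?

Conversion of D: D consumed = 1ξ₁ = 0.446 × 296.8 → ξ₁ = 132.4 kmol/h.
B balance: n_B = 0 + 1ξ₁ − 2ξ₂ = 106 → ξ₂ = (1·132.4 − 106)/2 = 13.19 kmol/h.
Outlet amounts (n = n₀ + Σ ν·ξ):
  D: 296.8 − 1(132.4) = 164.4
  B: 0 + 1(132.4) − 2(13.19) = 106
  E: 0 + 3(13.19) = 39.56
Total out = 310 kmol/h; y_E = 39.56 / 310 = 0.1276.

0.128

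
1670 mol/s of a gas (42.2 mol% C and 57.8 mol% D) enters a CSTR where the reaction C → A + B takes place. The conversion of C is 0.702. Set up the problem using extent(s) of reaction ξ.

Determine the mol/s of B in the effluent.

C reacted = 0.702 × 704.7 = 494.7 mol/s; ν_C = −1, so ξ = 494.7/1 = 494.7 mol/s.
Outlet amounts (n = n₀ + ν ξ):
  C: 704.7 − 1(494.7) = 210
  A: 0 + 1(494.7) = 494.7
  B: 0 + 1(494.7) = 494.7
  D: 965.3 (inert)

495 mol/s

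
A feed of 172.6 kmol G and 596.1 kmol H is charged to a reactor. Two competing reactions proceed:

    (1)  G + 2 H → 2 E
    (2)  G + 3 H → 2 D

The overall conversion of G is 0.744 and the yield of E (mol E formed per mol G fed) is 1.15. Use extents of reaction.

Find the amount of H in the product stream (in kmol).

310 kmol

Yield of E: 2ξ₁ / 172.6 = 1.15 → ξ₁ = 99.24 kmol.
Conversion of G: 1ξ₁ + 1ξ₂ = 0.744 × 172.6 = 128.4 → ξ₂ = 29.17 kmol.
Outlet amounts (n = n₀ + Σ ν·ξ):
  G: 172.6 − 1(99.24) − 1(29.17) = 44.19
  H: 596.1 − 2(99.24) − 3(29.17) = 310.1
  E: 0 + 2(99.24) = 198.5
  D: 0 + 2(29.17) = 58.34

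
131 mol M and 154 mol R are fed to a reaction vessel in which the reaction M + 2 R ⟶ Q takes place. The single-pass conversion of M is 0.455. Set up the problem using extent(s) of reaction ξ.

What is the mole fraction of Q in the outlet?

0.36

M reacted = 0.455 × 131 = 59.61 mol; ν_M = −1, so ξ = 59.61/1 = 59.61 mol.
Outlet amounts (n = n₀ + ν ξ):
  M: 131 − 1(59.61) = 71.39
  R: 154 − 2(59.61) = 34.79
  Q: 0 + 1(59.61) = 59.61
Total out = 165.8 mol; y_Q = 59.61 / 165.8 = 0.3595.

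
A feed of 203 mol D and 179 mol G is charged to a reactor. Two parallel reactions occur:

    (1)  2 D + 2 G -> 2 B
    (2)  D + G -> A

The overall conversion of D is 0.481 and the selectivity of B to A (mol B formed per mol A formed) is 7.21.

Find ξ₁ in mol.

Conversion of D: D consumed = 0.481 × 203 = 97.64 mol = 2ξ₁ + 1ξ₂.
Selectivity: 2ξ₁ / (1ξ₂) = 7.21 → ξ₁ = 3.605 ξ₂.
Substitute: (2·3.605 + 1) ξ₂ = 97.64 → ξ₂ = 11.89 mol, ξ₁ = 42.87 mol.
Outlet amounts (n = n₀ + Σ ν·ξ):
  D: 203 − 2(42.87) − 1(11.89) = 105.4
  G: 179 − 2(42.87) − 1(11.89) = 81.36
  B: 0 + 2(42.87) = 85.75
  A: 0 + 1(11.89) = 11.89

ξ₁ = 42.9 mol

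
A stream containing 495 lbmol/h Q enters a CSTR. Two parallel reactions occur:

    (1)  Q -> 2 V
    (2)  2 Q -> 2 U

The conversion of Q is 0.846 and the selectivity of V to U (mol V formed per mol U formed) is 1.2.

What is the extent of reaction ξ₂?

Conversion of Q: Q consumed = 0.846 × 495 = 418.8 lbmol/h = 1ξ₁ + 2ξ₂.
Selectivity: 2ξ₁ / (2ξ₂) = 1.2 → ξ₁ = 1.2 ξ₂.
Substitute: (1·1.2 + 2) ξ₂ = 418.8 → ξ₂ = 130.9 lbmol/h, ξ₁ = 157 lbmol/h.
Outlet amounts (n = n₀ + Σ ν·ξ):
  Q: 495 − 1(157) − 2(130.9) = 76.23
  V: 0 + 2(157) = 314.1
  U: 0 + 2(130.9) = 261.7

ξ₂ = 131 lbmol/h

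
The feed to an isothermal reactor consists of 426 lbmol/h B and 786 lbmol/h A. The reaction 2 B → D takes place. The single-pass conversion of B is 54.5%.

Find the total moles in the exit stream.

B reacted = 0.545 × 426 = 232.2 lbmol/h; ν_B = −2, so ξ = 232.2/2 = 116.1 lbmol/h.
Outlet amounts (n = n₀ + ν ξ):
  B: 426 − 2(116.1) = 193.8
  D: 0 + 1(116.1) = 116.1
  A: 786 (inert)
Total out = 193.8 + 116.1 + 786 = 1096 lbmol/h.

1100 lbmol/h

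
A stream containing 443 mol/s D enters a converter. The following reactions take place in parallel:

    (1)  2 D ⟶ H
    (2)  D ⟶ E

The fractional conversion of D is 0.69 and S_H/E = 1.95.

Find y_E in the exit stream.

Conversion of D: D consumed = 0.69 × 443 = 305.7 mol/s = 2ξ₁ + 1ξ₂.
Selectivity: 1ξ₁ / (1ξ₂) = 1.95 → ξ₁ = 1.95 ξ₂.
Substitute: (2·1.95 + 1) ξ₂ = 305.7 → ξ₂ = 62.38 mol/s, ξ₁ = 121.6 mol/s.
Outlet amounts (n = n₀ + Σ ν·ξ):
  D: 443 − 2(121.6) − 1(62.38) = 137.3
  H: 0 + 1(121.6) = 121.6
  E: 0 + 1(62.38) = 62.38
Total out = 321.4 mol/s; y_E = 62.38 / 321.4 = 0.1941.

0.194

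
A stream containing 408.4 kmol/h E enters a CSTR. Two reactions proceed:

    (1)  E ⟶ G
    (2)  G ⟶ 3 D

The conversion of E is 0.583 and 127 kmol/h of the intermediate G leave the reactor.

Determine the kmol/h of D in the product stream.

Conversion of E: E consumed = 1ξ₁ = 0.583 × 408.4 → ξ₁ = 238.1 kmol/h.
G balance: n_G = 0 + 1ξ₁ − 1ξ₂ = 127 → ξ₂ = (1·238.1 − 127)/1 = 111.1 kmol/h.
Outlet amounts (n = n₀ + Σ ν·ξ):
  E: 408.4 − 1(238.1) = 170.3
  G: 0 + 1(238.1) − 1(111.1) = 127
  D: 0 + 3(111.1) = 333.3

333 kmol/h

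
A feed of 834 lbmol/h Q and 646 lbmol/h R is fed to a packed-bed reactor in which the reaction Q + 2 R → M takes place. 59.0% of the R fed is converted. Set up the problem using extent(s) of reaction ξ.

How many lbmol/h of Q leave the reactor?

R reacted = 0.59 × 646 = 381.1 lbmol/h; ν_R = −2, so ξ = 381.1/2 = 190.6 lbmol/h.
Outlet amounts (n = n₀ + ν ξ):
  Q: 834 − 1(190.6) = 643.4
  R: 646 − 2(190.6) = 264.9
  M: 0 + 1(190.6) = 190.6

643 lbmol/h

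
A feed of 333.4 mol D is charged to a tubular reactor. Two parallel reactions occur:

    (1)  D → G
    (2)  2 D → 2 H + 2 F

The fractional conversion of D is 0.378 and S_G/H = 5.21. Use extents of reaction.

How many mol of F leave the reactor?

Conversion of D: D consumed = 0.378 × 333.4 = 126 mol = 1ξ₁ + 2ξ₂.
Selectivity: 1ξ₁ / (2ξ₂) = 5.21 → ξ₁ = 10.42 ξ₂.
Substitute: (1·10.42 + 2) ξ₂ = 126 → ξ₂ = 10.15 mol, ξ₁ = 105.7 mol.
Outlet amounts (n = n₀ + Σ ν·ξ):
  D: 333.4 − 1(105.7) − 2(10.15) = 207.4
  G: 0 + 1(105.7) = 105.7
  H: 0 + 2(10.15) = 20.29
  F: 0 + 2(10.15) = 20.29

20.3 mol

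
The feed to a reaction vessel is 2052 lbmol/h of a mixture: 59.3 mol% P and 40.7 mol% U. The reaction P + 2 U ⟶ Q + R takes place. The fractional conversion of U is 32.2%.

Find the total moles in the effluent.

1920 lbmol/h

U reacted = 0.322 × 835.2 = 268.9 lbmol/h; ν_U = −2, so ξ = 268.9/2 = 134.5 lbmol/h.
Outlet amounts (n = n₀ + ν ξ):
  P: 1217 − 1(134.5) = 1082
  U: 835.2 − 2(134.5) = 566.2
  Q: 0 + 1(134.5) = 134.5
  R: 0 + 1(134.5) = 134.5
Total out = 1082 + 566.2 + 134.5 + 134.5 = 1918 lbmol/h.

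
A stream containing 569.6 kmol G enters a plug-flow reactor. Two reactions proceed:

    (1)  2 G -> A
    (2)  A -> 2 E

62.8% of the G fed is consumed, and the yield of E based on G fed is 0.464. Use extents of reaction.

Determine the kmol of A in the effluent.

Conversion of G: G consumed = 2ξ₁ = 0.628 × 569.6 → ξ₁ = 178.9 kmol.
Yield of E: 2ξ₂ / 569.6 = 0.464 → ξ₂ = 132.1 kmol.
Outlet amounts (n = n₀ + Σ ν·ξ):
  G: 569.6 − 2(178.9) = 211.9
  A: 0 + 1(178.9) − 1(132.1) = 46.71
  E: 0 + 2(132.1) = 264.3

46.7 kmol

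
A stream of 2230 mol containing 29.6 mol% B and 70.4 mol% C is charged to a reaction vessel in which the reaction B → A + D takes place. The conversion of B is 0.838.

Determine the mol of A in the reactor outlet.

553 mol

B reacted = 0.838 × 660.1 = 553.1 mol; ν_B = −1, so ξ = 553.1/1 = 553.1 mol.
Outlet amounts (n = n₀ + ν ξ):
  B: 660.1 − 1(553.1) = 106.9
  A: 0 + 1(553.1) = 553.1
  D: 0 + 1(553.1) = 553.1
  C: 1570 (inert)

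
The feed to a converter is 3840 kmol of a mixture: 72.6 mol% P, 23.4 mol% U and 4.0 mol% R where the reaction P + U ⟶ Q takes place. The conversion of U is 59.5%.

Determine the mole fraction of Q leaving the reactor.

0.162

U reacted = 0.595 × 898.6 = 534.6 kmol; ν_U = −1, so ξ = 534.6/1 = 534.6 kmol.
Outlet amounts (n = n₀ + ν ξ):
  P: 2788 − 1(534.6) = 2253
  U: 898.6 − 1(534.6) = 363.9
  Q: 0 + 1(534.6) = 534.6
  R: 153.6 (inert)
Total out = 3305 kmol; y_Q = 534.6 / 3305 = 0.1618.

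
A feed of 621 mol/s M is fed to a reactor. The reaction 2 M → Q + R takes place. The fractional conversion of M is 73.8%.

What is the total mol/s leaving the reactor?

621 mol/s

M reacted = 0.738 × 621 = 458.3 mol/s; ν_M = −2, so ξ = 458.3/2 = 229.1 mol/s.
Outlet amounts (n = n₀ + ν ξ):
  M: 621 − 2(229.1) = 162.7
  Q: 0 + 1(229.1) = 229.1
  R: 0 + 1(229.1) = 229.1
Total out = 162.7 + 229.1 + 229.1 = 621 mol/s.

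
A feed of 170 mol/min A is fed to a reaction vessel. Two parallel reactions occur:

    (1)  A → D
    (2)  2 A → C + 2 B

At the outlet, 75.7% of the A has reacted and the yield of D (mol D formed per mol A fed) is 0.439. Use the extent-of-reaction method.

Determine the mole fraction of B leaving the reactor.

0.274

Yield of D: 1ξ₁ / 170 = 0.439 → ξ₁ = 74.63 mol/min.
Conversion of A: 1ξ₁ + 2ξ₂ = 0.757 × 170 = 128.7 → ξ₂ = 27.03 mol/min.
Outlet amounts (n = n₀ + Σ ν·ξ):
  A: 170 − 1(74.63) − 2(27.03) = 41.31
  D: 0 + 1(74.63) = 74.63
  C: 0 + 1(27.03) = 27.03
  B: 0 + 2(27.03) = 54.06
Total out = 197 mol/min; y_B = 54.06 / 197 = 0.2744.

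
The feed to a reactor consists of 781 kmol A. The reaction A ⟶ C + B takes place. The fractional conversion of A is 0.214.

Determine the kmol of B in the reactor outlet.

A reacted = 0.214 × 781 = 167.1 kmol; ν_A = −1, so ξ = 167.1/1 = 167.1 kmol.
Outlet amounts (n = n₀ + ν ξ):
  A: 781 − 1(167.1) = 613.9
  C: 0 + 1(167.1) = 167.1
  B: 0 + 1(167.1) = 167.1

167 kmol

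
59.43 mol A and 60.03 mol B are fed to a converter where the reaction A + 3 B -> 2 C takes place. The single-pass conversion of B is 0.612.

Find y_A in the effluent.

B reacted = 0.612 × 60.03 = 36.74 mol; ν_B = −3, so ξ = 36.74/3 = 12.25 mol.
Outlet amounts (n = n₀ + ν ξ):
  A: 59.43 − 1(12.25) = 47.18
  B: 60.03 − 3(12.25) = 23.29
  C: 0 + 2(12.25) = 24.49
Total out = 94.97 mol; y_A = 47.18 / 94.97 = 0.4968.

0.497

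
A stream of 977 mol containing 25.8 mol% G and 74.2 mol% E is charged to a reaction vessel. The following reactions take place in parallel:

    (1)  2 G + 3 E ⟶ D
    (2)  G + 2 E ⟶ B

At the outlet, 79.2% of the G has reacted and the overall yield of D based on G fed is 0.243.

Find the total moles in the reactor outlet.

578 mol

Yield of D: 1ξ₁ / 252.1 = 0.243 → ξ₁ = 61.25 mol.
Conversion of G: 2ξ₁ + 1ξ₂ = 0.792 × 252.1 = 199.6 → ξ₂ = 77.13 mol.
Outlet amounts (n = n₀ + Σ ν·ξ):
  G: 252.1 − 2(61.25) − 1(77.13) = 52.43
  E: 724.9 − 3(61.25) − 2(77.13) = 386.9
  D: 0 + 1(61.25) = 61.25
  B: 0 + 1(77.13) = 77.13
Total out = 52.43 + 386.9 + 61.25 + 77.13 = 577.7 mol.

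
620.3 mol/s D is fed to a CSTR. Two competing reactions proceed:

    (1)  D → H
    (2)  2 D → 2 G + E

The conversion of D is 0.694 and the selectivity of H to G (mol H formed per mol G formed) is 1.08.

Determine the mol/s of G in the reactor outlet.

Conversion of D: D consumed = 0.694 × 620.3 = 430.5 mol/s = 1ξ₁ + 2ξ₂.
Selectivity: 1ξ₁ / (2ξ₂) = 1.08 → ξ₁ = 2.16 ξ₂.
Substitute: (1·2.16 + 2) ξ₂ = 430.5 → ξ₂ = 103.5 mol/s, ξ₁ = 223.5 mol/s.
Outlet amounts (n = n₀ + Σ ν·ξ):
  D: 620.3 − 1(223.5) − 2(103.5) = 189.8
  H: 0 + 1(223.5) = 223.5
  G: 0 + 2(103.5) = 207
  E: 0 + 1(103.5) = 103.5

207 mol/s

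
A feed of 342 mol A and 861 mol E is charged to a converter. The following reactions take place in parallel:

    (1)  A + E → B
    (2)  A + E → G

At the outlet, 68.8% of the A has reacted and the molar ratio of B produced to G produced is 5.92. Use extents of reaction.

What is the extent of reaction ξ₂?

Conversion of A: A consumed = 0.688 × 342 = 235.3 mol = 1ξ₁ + 1ξ₂.
Selectivity: 1ξ₁ / (1ξ₂) = 5.92 → ξ₁ = 5.92 ξ₂.
Substitute: (1·5.92 + 1) ξ₂ = 235.3 → ξ₂ = 34 mol, ξ₁ = 201.3 mol.
Outlet amounts (n = n₀ + Σ ν·ξ):
  A: 342 − 1(201.3) − 1(34) = 106.7
  E: 861 − 1(201.3) − 1(34) = 625.7
  B: 0 + 1(201.3) = 201.3
  G: 0 + 1(34) = 34

ξ₂ = 34 mol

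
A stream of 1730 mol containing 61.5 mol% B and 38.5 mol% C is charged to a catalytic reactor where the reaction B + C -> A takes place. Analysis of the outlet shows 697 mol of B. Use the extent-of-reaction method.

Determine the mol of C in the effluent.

299 mol

For B: n = n₀ − 1ξ → 697 = 1064 − 1ξ, giving ξ = 367 mol.
Outlet amounts (n = n₀ + ν ξ):
  B: 1064 − 1(367) = 697
  C: 666 − 1(367) = 299.1
  A: 0 + 1(367) = 367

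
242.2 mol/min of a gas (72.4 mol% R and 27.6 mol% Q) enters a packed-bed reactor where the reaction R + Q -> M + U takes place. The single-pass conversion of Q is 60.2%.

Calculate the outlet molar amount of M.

40.2 mol/min

Q reacted = 0.602 × 66.85 = 40.24 mol/min; ν_Q = −1, so ξ = 40.24/1 = 40.24 mol/min.
Outlet amounts (n = n₀ + ν ξ):
  R: 175.4 − 1(40.24) = 135.1
  Q: 66.85 − 1(40.24) = 26.61
  M: 0 + 1(40.24) = 40.24
  U: 0 + 1(40.24) = 40.24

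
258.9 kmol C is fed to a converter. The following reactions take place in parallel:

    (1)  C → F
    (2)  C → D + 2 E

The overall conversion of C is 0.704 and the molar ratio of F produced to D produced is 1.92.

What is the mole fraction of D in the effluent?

0.163

Conversion of C: C consumed = 0.704 × 258.9 = 182.3 kmol = 1ξ₁ + 1ξ₂.
Selectivity: 1ξ₁ / (1ξ₂) = 1.92 → ξ₁ = 1.92 ξ₂.
Substitute: (1·1.92 + 1) ξ₂ = 182.3 → ξ₂ = 62.42 kmol, ξ₁ = 119.8 kmol.
Outlet amounts (n = n₀ + Σ ν·ξ):
  C: 258.9 − 1(119.8) − 1(62.42) = 76.63
  F: 0 + 1(119.8) = 119.8
  D: 0 + 1(62.42) = 62.42
  E: 0 + 2(62.42) = 124.8
Total out = 383.7 kmol; y_D = 62.42 / 383.7 = 0.1627.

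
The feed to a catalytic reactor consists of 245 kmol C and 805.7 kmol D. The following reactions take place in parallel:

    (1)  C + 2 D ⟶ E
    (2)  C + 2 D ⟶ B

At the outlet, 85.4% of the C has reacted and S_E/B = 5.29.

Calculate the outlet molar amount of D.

Conversion of C: C consumed = 0.854 × 245 = 209.2 kmol = 1ξ₁ + 1ξ₂.
Selectivity: 1ξ₁ / (1ξ₂) = 5.29 → ξ₁ = 5.29 ξ₂.
Substitute: (1·5.29 + 1) ξ₂ = 209.2 → ξ₂ = 33.26 kmol, ξ₁ = 176 kmol.
Outlet amounts (n = n₀ + Σ ν·ξ):
  C: 245 − 1(176) − 1(33.26) = 35.77
  D: 805.7 − 2(176) − 2(33.26) = 387.2
  E: 0 + 1(176) = 176
  B: 0 + 1(33.26) = 33.26

387 kmol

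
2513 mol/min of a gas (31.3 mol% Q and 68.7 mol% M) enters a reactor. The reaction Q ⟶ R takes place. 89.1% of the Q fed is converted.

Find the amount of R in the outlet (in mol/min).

Q reacted = 0.891 × 786.6 = 700.8 mol/min; ν_Q = −1, so ξ = 700.8/1 = 700.8 mol/min.
Outlet amounts (n = n₀ + ν ξ):
  Q: 786.6 − 1(700.8) = 85.74
  R: 0 + 1(700.8) = 700.8
  M: 1726 (inert)

701 mol/min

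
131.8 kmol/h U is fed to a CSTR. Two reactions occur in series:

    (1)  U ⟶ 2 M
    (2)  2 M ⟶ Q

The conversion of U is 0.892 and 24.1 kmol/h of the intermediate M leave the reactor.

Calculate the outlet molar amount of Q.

106 kmol/h

Conversion of U: U consumed = 1ξ₁ = 0.892 × 131.8 → ξ₁ = 117.6 kmol/h.
M balance: n_M = 0 + 2ξ₁ − 2ξ₂ = 24.1 → ξ₂ = (2·117.6 − 24.1)/2 = 105.5 kmol/h.
Outlet amounts (n = n₀ + Σ ν·ξ):
  U: 131.8 − 1(117.6) = 14.23
  M: 0 + 2(117.6) − 2(105.5) = 24.1
  Q: 0 + 1(105.5) = 105.5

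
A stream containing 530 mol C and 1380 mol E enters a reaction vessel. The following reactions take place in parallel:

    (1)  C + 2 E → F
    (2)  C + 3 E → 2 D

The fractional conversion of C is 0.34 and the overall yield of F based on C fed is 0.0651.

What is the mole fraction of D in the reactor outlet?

Yield of F: 1ξ₁ / 530 = 0.0651 → ξ₁ = 34.5 mol.
Conversion of C: 1ξ₁ + 1ξ₂ = 0.34 × 530 = 180.2 → ξ₂ = 145.7 mol.
Outlet amounts (n = n₀ + Σ ν·ξ):
  C: 530 − 1(34.5) − 1(145.7) = 349.8
  E: 1380 − 2(34.5) − 3(145.7) = 873.9
  F: 0 + 1(34.5) = 34.5
  D: 0 + 2(145.7) = 291.4
Total out = 1550 mol; y_D = 291.4 / 1550 = 0.188.

0.188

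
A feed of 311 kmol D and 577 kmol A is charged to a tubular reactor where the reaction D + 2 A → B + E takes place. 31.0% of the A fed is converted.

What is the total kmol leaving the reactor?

799 kmol

A reacted = 0.31 × 577 = 178.9 kmol; ν_A = −2, so ξ = 178.9/2 = 89.44 kmol.
Outlet amounts (n = n₀ + ν ξ):
  D: 311 − 1(89.44) = 221.6
  A: 577 − 2(89.44) = 398.1
  B: 0 + 1(89.44) = 89.44
  E: 0 + 1(89.44) = 89.44
Total out = 221.6 + 398.1 + 89.44 + 89.44 = 798.6 kmol.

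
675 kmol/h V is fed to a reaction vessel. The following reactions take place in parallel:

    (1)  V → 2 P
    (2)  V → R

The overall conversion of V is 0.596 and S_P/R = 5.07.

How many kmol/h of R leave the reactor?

114 kmol/h

Conversion of V: V consumed = 0.596 × 675 = 402.3 kmol/h = 1ξ₁ + 1ξ₂.
Selectivity: 2ξ₁ / (1ξ₂) = 5.07 → ξ₁ = 2.535 ξ₂.
Substitute: (1·2.535 + 1) ξ₂ = 402.3 → ξ₂ = 113.8 kmol/h, ξ₁ = 288.5 kmol/h.
Outlet amounts (n = n₀ + Σ ν·ξ):
  V: 675 − 1(288.5) − 1(113.8) = 272.7
  P: 0 + 2(288.5) = 577
  R: 0 + 1(113.8) = 113.8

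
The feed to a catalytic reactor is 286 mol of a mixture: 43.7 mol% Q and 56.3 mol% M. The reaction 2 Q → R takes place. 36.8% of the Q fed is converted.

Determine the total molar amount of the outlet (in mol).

263 mol

Q reacted = 0.368 × 125 = 45.99 mol; ν_Q = −2, so ξ = 45.99/2 = 23 mol.
Outlet amounts (n = n₀ + ν ξ):
  Q: 125 − 2(23) = 78.99
  R: 0 + 1(23) = 23
  M: 161 (inert)
Total out = 78.99 + 23 + 161 = 263 mol.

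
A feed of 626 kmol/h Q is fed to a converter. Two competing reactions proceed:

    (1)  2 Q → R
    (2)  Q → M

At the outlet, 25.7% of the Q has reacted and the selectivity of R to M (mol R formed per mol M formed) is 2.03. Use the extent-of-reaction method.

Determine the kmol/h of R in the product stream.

64.5 kmol/h

Conversion of Q: Q consumed = 0.257 × 626 = 160.9 kmol/h = 2ξ₁ + 1ξ₂.
Selectivity: 1ξ₁ / (1ξ₂) = 2.03 → ξ₁ = 2.03 ξ₂.
Substitute: (2·2.03 + 1) ξ₂ = 160.9 → ξ₂ = 31.79 kmol/h, ξ₁ = 64.54 kmol/h.
Outlet amounts (n = n₀ + Σ ν·ξ):
  Q: 626 − 2(64.54) − 1(31.79) = 465.1
  R: 0 + 1(64.54) = 64.54
  M: 0 + 1(31.79) = 31.79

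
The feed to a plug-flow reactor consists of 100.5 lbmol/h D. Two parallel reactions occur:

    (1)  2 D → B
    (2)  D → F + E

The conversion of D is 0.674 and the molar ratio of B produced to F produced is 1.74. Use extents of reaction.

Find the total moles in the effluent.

89.3 lbmol/h

Conversion of D: D consumed = 0.674 × 100.5 = 67.74 lbmol/h = 2ξ₁ + 1ξ₂.
Selectivity: 1ξ₁ / (1ξ₂) = 1.74 → ξ₁ = 1.74 ξ₂.
Substitute: (2·1.74 + 1) ξ₂ = 67.74 → ξ₂ = 15.12 lbmol/h, ξ₁ = 26.31 lbmol/h.
Outlet amounts (n = n₀ + Σ ν·ξ):
  D: 100.5 − 2(26.31) − 1(15.12) = 32.76
  B: 0 + 1(26.31) = 26.31
  F: 0 + 1(15.12) = 15.12
  E: 0 + 1(15.12) = 15.12
Total out = 32.76 + 26.31 + 15.12 + 15.12 = 89.31 lbmol/h.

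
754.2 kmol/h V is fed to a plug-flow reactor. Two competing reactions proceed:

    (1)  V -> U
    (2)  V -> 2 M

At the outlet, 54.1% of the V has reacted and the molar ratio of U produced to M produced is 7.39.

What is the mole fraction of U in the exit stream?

0.49

Conversion of V: V consumed = 0.541 × 754.2 = 408 kmol/h = 1ξ₁ + 1ξ₂.
Selectivity: 1ξ₁ / (2ξ₂) = 7.39 → ξ₁ = 14.78 ξ₂.
Substitute: (1·14.78 + 1) ξ₂ = 408 → ξ₂ = 25.86 kmol/h, ξ₁ = 382.2 kmol/h.
Outlet amounts (n = n₀ + Σ ν·ξ):
  V: 754.2 − 1(382.2) − 1(25.86) = 346.2
  U: 0 + 1(382.2) = 382.2
  M: 0 + 2(25.86) = 51.71
Total out = 780.1 kmol/h; y_U = 382.2 / 780.1 = 0.4899.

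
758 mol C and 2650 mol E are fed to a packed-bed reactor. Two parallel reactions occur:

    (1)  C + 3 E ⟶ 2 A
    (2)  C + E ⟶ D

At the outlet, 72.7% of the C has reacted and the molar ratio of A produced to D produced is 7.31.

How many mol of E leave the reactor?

Conversion of C: C consumed = 0.727 × 758 = 551.1 mol = 1ξ₁ + 1ξ₂.
Selectivity: 2ξ₁ / (1ξ₂) = 7.31 → ξ₁ = 3.655 ξ₂.
Substitute: (1·3.655 + 1) ξ₂ = 551.1 → ξ₂ = 118.4 mol, ξ₁ = 432.7 mol.
Outlet amounts (n = n₀ + Σ ν·ξ):
  C: 758 − 1(432.7) − 1(118.4) = 206.9
  E: 2650 − 3(432.7) − 1(118.4) = 1234
  A: 0 + 2(432.7) = 865.4
  D: 0 + 1(118.4) = 118.4

1230 mol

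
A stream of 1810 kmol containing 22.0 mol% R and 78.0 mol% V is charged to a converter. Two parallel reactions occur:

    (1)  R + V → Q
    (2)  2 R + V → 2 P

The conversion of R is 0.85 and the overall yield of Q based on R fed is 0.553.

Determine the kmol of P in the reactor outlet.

118 kmol

Yield of Q: 1ξ₁ / 398.2 = 0.553 → ξ₁ = 220.2 kmol.
Conversion of R: 1ξ₁ + 2ξ₂ = 0.85 × 398.2 = 338.5 → ξ₂ = 59.13 kmol.
Outlet amounts (n = n₀ + Σ ν·ξ):
  R: 398.2 − 1(220.2) − 2(59.13) = 59.73
  V: 1412 − 1(220.2) − 1(59.13) = 1132
  Q: 0 + 1(220.2) = 220.2
  P: 0 + 2(59.13) = 118.3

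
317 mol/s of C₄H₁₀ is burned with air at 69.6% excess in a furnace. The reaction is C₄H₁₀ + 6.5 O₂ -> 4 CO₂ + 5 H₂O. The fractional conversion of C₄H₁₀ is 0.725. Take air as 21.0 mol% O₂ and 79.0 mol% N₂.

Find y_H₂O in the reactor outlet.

Stoichiometric O₂ = 6.5 × 317 = 2060 mol/s; O₂ fed = 2060 × 1.696 = 3495 mol/s.
N₂ fed = 3495 × 79/21 = 13150 mol/s.
Fuel reacted = 0.725 × 317 → ξ = 229.8 mol/s.
Outlet (n = n₀ + ν ξ):
  C₄H₁₀: 317 − 1(229.8) = 87.18
  O₂: 3495 − 6.5(229.8) = 2001
  N₂: 13150 (inert)
  CO₂: 0 + 4(229.8) = 919.3
  H₂O: 0 + 5(229.8) = 1149
Total out = 17300 mol/s; y_H₂O = 1149 / 17300 = 0.06641.

0.0664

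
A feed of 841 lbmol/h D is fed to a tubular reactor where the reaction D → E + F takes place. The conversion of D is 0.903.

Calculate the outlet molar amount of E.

759 lbmol/h

D reacted = 0.903 × 841 = 759.4 lbmol/h; ν_D = −1, so ξ = 759.4/1 = 759.4 lbmol/h.
Outlet amounts (n = n₀ + ν ξ):
  D: 841 − 1(759.4) = 81.58
  E: 0 + 1(759.4) = 759.4
  F: 0 + 1(759.4) = 759.4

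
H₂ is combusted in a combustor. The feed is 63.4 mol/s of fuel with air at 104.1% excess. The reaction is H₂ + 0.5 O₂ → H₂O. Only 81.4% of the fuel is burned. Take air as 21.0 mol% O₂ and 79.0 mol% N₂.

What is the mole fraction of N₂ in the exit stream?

0.704

Stoichiometric O₂ = 0.5 × 63.4 = 31.7 mol/s; O₂ fed = 31.7 × 2.041 = 64.7 mol/s.
N₂ fed = 64.7 × 79/21 = 243.4 mol/s.
Fuel reacted = 0.814 × 63.4 → ξ = 51.61 mol/s.
Outlet (n = n₀ + ν ξ):
  H₂: 63.4 − 1(51.61) = 11.79
  O₂: 64.7 − 0.5(51.61) = 38.9
  N₂: 243.4 (inert)
  H₂O: 0 + 1(51.61) = 51.61
Total out = 345.7 mol/s; y_N₂ = 243.4 / 345.7 = 0.7041.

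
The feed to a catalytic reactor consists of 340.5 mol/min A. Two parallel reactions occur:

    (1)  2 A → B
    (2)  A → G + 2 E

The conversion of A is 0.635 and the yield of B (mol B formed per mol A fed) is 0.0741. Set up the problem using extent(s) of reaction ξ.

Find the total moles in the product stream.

647 mol/min

Yield of B: 1ξ₁ / 340.5 = 0.0741 → ξ₁ = 25.23 mol/min.
Conversion of A: 2ξ₁ + 1ξ₂ = 0.635 × 340.5 = 216.2 → ξ₂ = 165.8 mol/min.
Outlet amounts (n = n₀ + Σ ν·ξ):
  A: 340.5 − 2(25.23) − 1(165.8) = 124.3
  B: 0 + 1(25.23) = 25.23
  G: 0 + 1(165.8) = 165.8
  E: 0 + 2(165.8) = 331.5
Total out = 124.3 + 25.23 + 165.8 + 331.5 = 646.8 mol/min.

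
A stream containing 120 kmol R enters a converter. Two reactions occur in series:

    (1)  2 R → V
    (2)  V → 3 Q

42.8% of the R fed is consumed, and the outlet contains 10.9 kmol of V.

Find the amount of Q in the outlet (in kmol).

Conversion of R: R consumed = 2ξ₁ = 0.428 × 120 → ξ₁ = 25.68 kmol.
V balance: n_V = 0 + 1ξ₁ − 1ξ₂ = 10.9 → ξ₂ = (1·25.68 − 10.9)/1 = 14.78 kmol.
Outlet amounts (n = n₀ + Σ ν·ξ):
  R: 120 − 2(25.68) = 68.64
  V: 0 + 1(25.68) − 1(14.78) = 10.9
  Q: 0 + 3(14.78) = 44.34

44.3 kmol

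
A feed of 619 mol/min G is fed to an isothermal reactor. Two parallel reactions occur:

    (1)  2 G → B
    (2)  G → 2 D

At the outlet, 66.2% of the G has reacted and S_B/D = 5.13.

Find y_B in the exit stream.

Conversion of G: G consumed = 0.662 × 619 = 409.8 mol/min = 2ξ₁ + 1ξ₂.
Selectivity: 1ξ₁ / (2ξ₂) = 5.13 → ξ₁ = 10.26 ξ₂.
Substitute: (2·10.26 + 1) ξ₂ = 409.8 → ξ₂ = 19.04 mol/min, ξ₁ = 195.4 mol/min.
Outlet amounts (n = n₀ + Σ ν·ξ):
  G: 619 − 2(195.4) − 1(19.04) = 209.2
  B: 0 + 1(195.4) = 195.4
  D: 0 + 2(19.04) = 38.08
Total out = 442.7 mol/min; y_B = 195.4 / 442.7 = 0.4413.

0.441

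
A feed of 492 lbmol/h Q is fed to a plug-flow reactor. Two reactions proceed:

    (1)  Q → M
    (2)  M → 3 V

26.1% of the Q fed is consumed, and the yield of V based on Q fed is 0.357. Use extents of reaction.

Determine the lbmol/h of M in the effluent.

69.9 lbmol/h

Conversion of Q: Q consumed = 1ξ₁ = 0.261 × 492 → ξ₁ = 128.4 lbmol/h.
Yield of V: 3ξ₂ / 492 = 0.357 → ξ₂ = 58.55 lbmol/h.
Outlet amounts (n = n₀ + Σ ν·ξ):
  Q: 492 − 1(128.4) = 363.6
  M: 0 + 1(128.4) − 1(58.55) = 69.86
  V: 0 + 3(58.55) = 175.6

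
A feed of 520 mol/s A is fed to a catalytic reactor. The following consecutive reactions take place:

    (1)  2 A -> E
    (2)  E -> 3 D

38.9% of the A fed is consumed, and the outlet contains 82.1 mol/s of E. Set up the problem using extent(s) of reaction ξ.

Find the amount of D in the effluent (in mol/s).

57.1 mol/s

Conversion of A: A consumed = 2ξ₁ = 0.389 × 520 → ξ₁ = 101.1 mol/s.
E balance: n_E = 0 + 1ξ₁ − 1ξ₂ = 82.1 → ξ₂ = (1·101.1 − 82.1)/1 = 19.04 mol/s.
Outlet amounts (n = n₀ + Σ ν·ξ):
  A: 520 − 2(101.1) = 317.7
  E: 0 + 1(101.1) − 1(19.04) = 82.1
  D: 0 + 3(19.04) = 57.12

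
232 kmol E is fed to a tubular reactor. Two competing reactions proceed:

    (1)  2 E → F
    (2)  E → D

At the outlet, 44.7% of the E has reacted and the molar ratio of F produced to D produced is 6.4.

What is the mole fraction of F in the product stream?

Conversion of E: E consumed = 0.447 × 232 = 103.7 kmol = 2ξ₁ + 1ξ₂.
Selectivity: 1ξ₁ / (1ξ₂) = 6.4 → ξ₁ = 6.4 ξ₂.
Substitute: (2·6.4 + 1) ξ₂ = 103.7 → ξ₂ = 7.515 kmol, ξ₁ = 48.09 kmol.
Outlet amounts (n = n₀ + Σ ν·ξ):
  E: 232 − 2(48.09) − 1(7.515) = 128.3
  F: 0 + 1(48.09) = 48.09
  D: 0 + 1(7.515) = 7.515
Total out = 183.9 kmol; y_F = 48.09 / 183.9 = 0.2615.

0.262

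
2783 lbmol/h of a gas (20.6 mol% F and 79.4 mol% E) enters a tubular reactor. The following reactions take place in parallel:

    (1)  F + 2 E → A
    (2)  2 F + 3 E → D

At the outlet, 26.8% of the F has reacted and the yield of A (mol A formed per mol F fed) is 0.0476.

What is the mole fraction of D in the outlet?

Yield of A: 1ξ₁ / 573.3 = 0.0476 → ξ₁ = 27.29 lbmol/h.
Conversion of F: 1ξ₁ + 2ξ₂ = 0.268 × 573.3 = 153.6 → ξ₂ = 63.18 lbmol/h.
Outlet amounts (n = n₀ + Σ ν·ξ):
  F: 573.3 − 1(27.29) − 2(63.18) = 419.7
  E: 2210 − 2(27.29) − 3(63.18) = 1966
  A: 0 + 1(27.29) = 27.29
  D: 0 + 1(63.18) = 63.18
Total out = 2476 lbmol/h; y_D = 63.18 / 2476 = 0.02552.

0.0255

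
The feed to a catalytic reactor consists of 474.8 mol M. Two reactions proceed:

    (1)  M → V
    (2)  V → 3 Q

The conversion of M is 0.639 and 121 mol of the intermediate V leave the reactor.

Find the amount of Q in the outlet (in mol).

547 mol

Conversion of M: M consumed = 1ξ₁ = 0.639 × 474.8 → ξ₁ = 303.4 mol.
V balance: n_V = 0 + 1ξ₁ − 1ξ₂ = 121 → ξ₂ = (1·303.4 − 121)/1 = 182.4 mol.
Outlet amounts (n = n₀ + Σ ν·ξ):
  M: 474.8 − 1(303.4) = 171.4
  V: 0 + 1(303.4) − 1(182.4) = 121
  Q: 0 + 3(182.4) = 547.2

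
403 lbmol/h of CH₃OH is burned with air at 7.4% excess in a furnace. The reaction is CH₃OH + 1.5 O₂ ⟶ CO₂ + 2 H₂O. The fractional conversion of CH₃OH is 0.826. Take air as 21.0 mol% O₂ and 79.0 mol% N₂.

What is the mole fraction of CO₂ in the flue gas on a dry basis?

0.111

Stoichiometric O₂ = 1.5 × 403 = 604.5 lbmol/h; O₂ fed = 604.5 × 1.074 = 649.2 lbmol/h.
N₂ fed = 649.2 × 79/21 = 2442 lbmol/h.
Fuel reacted = 0.826 × 403 → ξ = 332.9 lbmol/h.
Outlet (n = n₀ + ν ξ):
  CH₃OH: 403 − 1(332.9) = 70.12
  O₂: 649.2 − 1.5(332.9) = 149.9
  N₂: 2442 (inert)
  CO₂: 0 + 1(332.9) = 332.9
  H₂O: 0 + 2(332.9) = 665.8
Dry total = 2995 lbmol/h; y_CO₂ (dry) = 332.9 / 2995 = 0.1111.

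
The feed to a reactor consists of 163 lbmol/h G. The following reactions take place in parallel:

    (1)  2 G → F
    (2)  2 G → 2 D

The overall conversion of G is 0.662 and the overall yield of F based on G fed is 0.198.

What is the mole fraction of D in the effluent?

0.332

Yield of F: 1ξ₁ / 163 = 0.198 → ξ₁ = 32.27 lbmol/h.
Conversion of G: 2ξ₁ + 2ξ₂ = 0.662 × 163 = 107.9 → ξ₂ = 21.68 lbmol/h.
Outlet amounts (n = n₀ + Σ ν·ξ):
  G: 163 − 2(32.27) − 2(21.68) = 55.09
  F: 0 + 1(32.27) = 32.27
  D: 0 + 2(21.68) = 43.36
Total out = 130.7 lbmol/h; y_D = 43.36 / 130.7 = 0.3317.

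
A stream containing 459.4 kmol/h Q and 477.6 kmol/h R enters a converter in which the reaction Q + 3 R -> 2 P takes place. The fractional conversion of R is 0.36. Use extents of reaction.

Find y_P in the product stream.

0.139

R reacted = 0.36 × 477.6 = 171.9 kmol/h; ν_R = −3, so ξ = 171.9/3 = 57.31 kmol/h.
Outlet amounts (n = n₀ + ν ξ):
  Q: 459.4 − 1(57.31) = 402.1
  R: 477.6 − 3(57.31) = 305.7
  P: 0 + 2(57.31) = 114.6
Total out = 822.4 kmol/h; y_P = 114.6 / 822.4 = 0.1394.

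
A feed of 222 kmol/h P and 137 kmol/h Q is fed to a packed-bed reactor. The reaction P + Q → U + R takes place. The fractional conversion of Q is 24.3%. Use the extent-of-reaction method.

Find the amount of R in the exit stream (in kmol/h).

33.3 kmol/h

Q reacted = 0.243 × 137 = 33.29 kmol/h; ν_Q = −1, so ξ = 33.29/1 = 33.29 kmol/h.
Outlet amounts (n = n₀ + ν ξ):
  P: 222 − 1(33.29) = 188.7
  Q: 137 − 1(33.29) = 103.7
  U: 0 + 1(33.29) = 33.29
  R: 0 + 1(33.29) = 33.29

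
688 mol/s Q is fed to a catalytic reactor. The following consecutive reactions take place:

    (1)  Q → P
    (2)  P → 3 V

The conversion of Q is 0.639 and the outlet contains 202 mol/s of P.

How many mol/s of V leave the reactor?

713 mol/s

Conversion of Q: Q consumed = 1ξ₁ = 0.639 × 688 → ξ₁ = 439.6 mol/s.
P balance: n_P = 0 + 1ξ₁ − 1ξ₂ = 202 → ξ₂ = (1·439.6 − 202)/1 = 237.6 mol/s.
Outlet amounts (n = n₀ + Σ ν·ξ):
  Q: 688 − 1(439.6) = 248.4
  P: 0 + 1(439.6) − 1(237.6) = 202
  V: 0 + 3(237.6) = 712.9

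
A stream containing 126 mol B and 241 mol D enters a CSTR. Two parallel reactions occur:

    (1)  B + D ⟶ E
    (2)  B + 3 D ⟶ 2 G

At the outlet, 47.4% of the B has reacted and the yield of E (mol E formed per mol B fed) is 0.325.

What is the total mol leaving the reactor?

Yield of E: 1ξ₁ / 126 = 0.325 → ξ₁ = 40.95 mol.
Conversion of B: 1ξ₁ + 1ξ₂ = 0.474 × 126 = 59.72 → ξ₂ = 18.77 mol.
Outlet amounts (n = n₀ + Σ ν·ξ):
  B: 126 − 1(40.95) − 1(18.77) = 66.28
  D: 241 − 1(40.95) − 3(18.77) = 143.7
  E: 0 + 1(40.95) = 40.95
  G: 0 + 2(18.77) = 37.55
Total out = 66.28 + 143.7 + 40.95 + 37.55 = 288.5 mol.

289 mol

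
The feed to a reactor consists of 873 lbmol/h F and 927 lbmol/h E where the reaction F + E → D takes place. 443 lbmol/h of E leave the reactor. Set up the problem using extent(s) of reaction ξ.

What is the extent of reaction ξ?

ξ = 484 lbmol/h

For E: n = n₀ − 1ξ → 443 = 927 − 1ξ, giving ξ = 484 lbmol/h.
Outlet amounts (n = n₀ + ν ξ):
  F: 873 − 1(484) = 389
  E: 927 − 1(484) = 443
  D: 0 + 1(484) = 484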